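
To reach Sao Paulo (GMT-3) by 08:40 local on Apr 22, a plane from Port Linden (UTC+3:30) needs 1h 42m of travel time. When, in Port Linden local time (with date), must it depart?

Target arrival in UTC: 08:40 + 3:00 = 11:40 on Apr 22.
Subtract 1 hour 42 minutes → departure 09:58 UTC on Apr 22.
Port Linden is UTC+3:30: 09:58 + 3:30 = 13:28 on Apr 22.

13:28 on Apr 22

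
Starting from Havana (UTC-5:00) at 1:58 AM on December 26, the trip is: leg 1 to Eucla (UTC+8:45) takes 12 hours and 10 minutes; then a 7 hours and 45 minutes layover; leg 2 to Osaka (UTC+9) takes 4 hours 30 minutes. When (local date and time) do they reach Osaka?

4:23 PM on December 27

Convert departure to UTC: 1:58 AM + 5:00 = 6:58 AM UTC on Dec 26.
Add 12 hours and 10 minutes leg 1 → 7:08 PM UTC.
Add 7 hours and 45 minutes layover in Eucla → 2:53 AM UTC (Dec 27).
Add 4 hours 30 minutes leg 2 → 7:23 AM UTC.
Osaka is UTC+9:00, so local arrival = 7:23 AM + 9:00 = 4:23 PM on Dec 27.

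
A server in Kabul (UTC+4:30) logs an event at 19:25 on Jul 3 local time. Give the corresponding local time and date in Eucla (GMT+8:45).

23:40 on July 3

Eucla is 4:15 ahead of Kabul.
Shift by the zone difference: 19:25 + 4:15 = 23:40 on Jul 3 in Eucla.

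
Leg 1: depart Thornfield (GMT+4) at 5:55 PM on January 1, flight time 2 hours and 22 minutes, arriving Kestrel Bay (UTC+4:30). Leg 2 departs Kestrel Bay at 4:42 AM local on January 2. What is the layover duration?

Convert departure to UTC: 5:55 PM − 4:00 = 1:55 PM UTC on Jan 1.
Add 2 hours 22 minutes flight time → 4:17 PM UTC.
Kestrel Bay is UTC+4:30, so local arrival = 4:17 PM + 4:30 = 8:47 PM on Jan 1.
Layover = 4:42 AM − 8:47 PM (+1 day) = 7 hours 55 minutes.

7 hours 55 minutes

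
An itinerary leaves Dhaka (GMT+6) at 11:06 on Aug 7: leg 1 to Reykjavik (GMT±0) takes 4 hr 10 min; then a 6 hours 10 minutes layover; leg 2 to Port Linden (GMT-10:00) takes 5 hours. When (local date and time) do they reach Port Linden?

Convert departure to UTC: 11:06 − 6:00 = 05:06 UTC on Aug 7.
Add 4 hours and 10 minutes leg 1 → 09:16 UTC.
Add 6 hours and 10 minutes layover in Reykjavik → 15:26 UTC.
Add 5 hours leg 2 → 20:26 UTC.
Port Linden is UTC−10:00, so local arrival = 20:26 − 10:00 = 10:26 on Aug 7.

10:26 on August 7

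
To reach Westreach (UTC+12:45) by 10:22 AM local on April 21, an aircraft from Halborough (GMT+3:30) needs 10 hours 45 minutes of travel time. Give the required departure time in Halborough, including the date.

2:22 PM on Apr 20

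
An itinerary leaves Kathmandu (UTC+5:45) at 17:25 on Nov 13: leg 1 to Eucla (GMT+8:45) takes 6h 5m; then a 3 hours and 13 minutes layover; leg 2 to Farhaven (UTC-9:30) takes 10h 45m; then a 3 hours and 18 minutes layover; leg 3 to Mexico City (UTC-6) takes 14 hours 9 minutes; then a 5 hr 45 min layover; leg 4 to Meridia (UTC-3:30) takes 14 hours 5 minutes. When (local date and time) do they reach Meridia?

17:30 on November 15

Convert departure to UTC: 17:25 − 5:45 = 11:40 UTC on Nov 13.
Add 6 hours and 5 minutes leg 1 → 17:45 UTC.
Add 3 hours and 13 minutes layover in Eucla → 20:58 UTC.
Add 10 hours 45 minutes leg 2 → 07:43 UTC (Nov 14).
Add 3 hours and 18 minutes layover in Farhaven → 11:01 UTC.
Add 14 hours and 9 minutes leg 3 → 01:10 UTC (Nov 15).
Add 5 hours 45 minutes layover in Mexico City → 06:55 UTC.
Add 14 hours and 5 minutes leg 4 → 21:00 UTC.
Meridia is UTC−3:30, so local arrival = 21:00 − 3:30 = 17:30 on Nov 15.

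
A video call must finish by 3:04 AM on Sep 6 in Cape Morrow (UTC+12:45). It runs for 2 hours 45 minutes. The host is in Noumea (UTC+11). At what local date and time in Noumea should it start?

10:34 PM on September 5

Target end time in UTC: 3:04 AM − 12:45 = 2:19 PM on Sep 5.
Subtract 2 hours 45 minutes → start 11:34 AM UTC on Sep 5.
Noumea is UTC+11:00: 11:34 AM + 11:00 = 10:34 PM on Sep 5.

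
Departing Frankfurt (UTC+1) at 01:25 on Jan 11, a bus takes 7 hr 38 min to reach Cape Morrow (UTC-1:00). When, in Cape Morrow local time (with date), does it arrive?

07:03 on January 11

Cape Morrow is 2:00 behind Frankfurt.
After 7 hours and 38 minutes it is 09:03 in Frankfurt.
Shift by the zone difference: 09:03 − 2:00 = 07:03 on Jan 11 in Cape Morrow.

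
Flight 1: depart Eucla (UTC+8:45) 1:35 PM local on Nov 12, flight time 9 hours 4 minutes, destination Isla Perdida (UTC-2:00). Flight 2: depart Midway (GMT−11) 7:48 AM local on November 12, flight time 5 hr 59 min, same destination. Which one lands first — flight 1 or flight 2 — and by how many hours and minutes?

the first, by 10 hours 53 minutes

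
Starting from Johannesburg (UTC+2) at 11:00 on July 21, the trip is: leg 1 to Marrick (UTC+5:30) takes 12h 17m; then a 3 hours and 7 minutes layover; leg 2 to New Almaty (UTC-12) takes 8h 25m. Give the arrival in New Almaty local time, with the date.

20:49 on July 21

Convert departure to UTC: 11:00 − 2:00 = 09:00 UTC on Jul 21.
Add 12 hours and 17 minutes leg 1 → 21:17 UTC.
Add 3 hours 7 minutes layover in Marrick → 00:24 UTC (Jul 22).
Add 8 hours 25 minutes leg 2 → 08:49 UTC.
New Almaty is UTC−12:00, so local arrival = 08:49 − 12:00 = 20:49 on Jul 21.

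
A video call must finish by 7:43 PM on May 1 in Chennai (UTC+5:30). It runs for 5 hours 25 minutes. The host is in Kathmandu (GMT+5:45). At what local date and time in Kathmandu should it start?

Target end time in UTC: 7:43 PM − 5:30 = 2:13 PM on May 1.
Subtract 5 hours and 25 minutes → start 8:48 AM UTC on May 1.
Kathmandu is UTC+5:45: 8:48 AM + 5:45 = 2:33 PM on May 1.

2:33 PM on May 1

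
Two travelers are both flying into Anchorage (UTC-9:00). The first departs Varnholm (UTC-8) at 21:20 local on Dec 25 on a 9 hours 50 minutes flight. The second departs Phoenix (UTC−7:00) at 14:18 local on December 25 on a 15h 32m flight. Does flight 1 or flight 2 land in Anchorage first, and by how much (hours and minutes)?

the second, by 2 hours 20 minutes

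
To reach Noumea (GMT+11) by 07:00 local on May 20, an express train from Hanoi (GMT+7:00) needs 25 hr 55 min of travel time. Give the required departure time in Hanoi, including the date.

Target arrival in UTC: 07:00 − 11:00 = 20:00 on May 19.
Subtract 25 hours and 55 minutes → departure 18:05 UTC on May 18.
Hanoi is UTC+7:00: 18:05 + 7:00 = 01:05 on May 19.

01:05 on May 19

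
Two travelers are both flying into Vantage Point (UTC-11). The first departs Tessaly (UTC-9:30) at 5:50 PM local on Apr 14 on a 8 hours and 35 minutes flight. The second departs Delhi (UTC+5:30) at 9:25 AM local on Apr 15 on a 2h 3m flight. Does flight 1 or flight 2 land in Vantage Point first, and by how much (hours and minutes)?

Flight 1 in UTC: 5:50 PM + 9:30 = 3:20 AM on Apr 15.
+8 hours and 35 minutes → arrive 11:55 AM UTC on Apr 15.
Flight 2 in UTC: 9:25 AM − 5:30 = 3:55 AM on Apr 15.
+2 hours and 3 minutes → arrive 5:58 AM UTC on Apr 15.
Flight 2 lands earlier by 5 hours 57 minutes.

the second, by 5 hours 57 minutes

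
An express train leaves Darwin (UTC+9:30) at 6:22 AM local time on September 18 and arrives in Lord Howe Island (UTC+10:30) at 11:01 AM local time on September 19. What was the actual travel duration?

Departure in UTC: 6:22 AM − 9:30 = 8:52 PM on Sep 17.
Arrival in UTC: 11:01 AM − 10:30 = 12:31 AM on Sep 19.
Elapsed = 12:31 AM − 8:52 PM (+2 days) = 27 hours 39 minutes.

27 hours 39 minutes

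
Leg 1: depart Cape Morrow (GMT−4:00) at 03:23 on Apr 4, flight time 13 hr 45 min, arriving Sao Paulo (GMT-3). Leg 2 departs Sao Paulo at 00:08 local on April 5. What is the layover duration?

Convert departure to UTC: 03:23 + 4:00 = 07:23 UTC on Apr 4.
Add 13 hours 45 minutes flight time → 21:08 UTC.
Sao Paulo is UTC−3:00, so local arrival = 21:08 − 3:00 = 18:08 on Apr 4.
Layover = 00:08 − 18:08 (+1 day) = 6 hours.

6 hours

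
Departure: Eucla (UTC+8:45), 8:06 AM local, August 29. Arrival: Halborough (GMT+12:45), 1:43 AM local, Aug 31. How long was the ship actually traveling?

37 hours 37 minutes

Departure in UTC: 8:06 AM − 8:45 = 11:21 PM on Aug 28.
Arrival in UTC: 1:43 AM − 12:45 = 12:58 PM on Aug 30.
Elapsed = 12:58 PM − 11:21 PM (+2 days) = 37 hours 37 minutes.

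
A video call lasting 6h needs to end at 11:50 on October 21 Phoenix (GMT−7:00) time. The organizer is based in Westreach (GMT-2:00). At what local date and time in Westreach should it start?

10:50 on October 21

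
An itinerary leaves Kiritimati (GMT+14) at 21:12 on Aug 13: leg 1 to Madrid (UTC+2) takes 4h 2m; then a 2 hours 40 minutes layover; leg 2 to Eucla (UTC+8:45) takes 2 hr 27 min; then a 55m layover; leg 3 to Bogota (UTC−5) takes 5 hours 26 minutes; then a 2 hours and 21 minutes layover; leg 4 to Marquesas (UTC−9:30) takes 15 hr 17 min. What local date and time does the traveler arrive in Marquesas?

Convert departure to UTC: 21:12 − 14:00 = 07:12 UTC on Aug 13.
Add 4 hours 2 minutes leg 1 → 11:14 UTC.
Add 2 hours and 40 minutes layover in Madrid → 13:54 UTC.
Add 2 hours and 27 minutes leg 2 → 16:21 UTC.
Add 55 minutes layover in Eucla → 17:16 UTC.
Add 5 hours 26 minutes leg 3 → 22:42 UTC.
Add 2 hours and 21 minutes layover in Bogota → 01:03 UTC (Aug 14).
Add 15 hours and 17 minutes leg 4 → 16:20 UTC.
Marquesas is UTC−9:30, so local arrival = 16:20 − 9:30 = 06:50 on Aug 14.

06:50 on August 14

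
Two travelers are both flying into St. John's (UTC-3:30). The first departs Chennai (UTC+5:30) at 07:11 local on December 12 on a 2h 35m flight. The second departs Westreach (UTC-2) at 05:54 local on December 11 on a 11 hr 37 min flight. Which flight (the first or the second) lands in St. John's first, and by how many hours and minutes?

Flight 1 in UTC: 07:11 − 5:30 = 01:41 on Dec 12.
+2 hours and 35 minutes → arrive 04:16 UTC on Dec 12.
Flight 2 in UTC: 05:54 + 2:00 = 07:54 on Dec 11.
+11 hours 37 minutes → arrive 19:31 UTC on Dec 11.
Flight 2 lands earlier by 8 hours 45 minutes.

the second, by 8 hours 45 minutes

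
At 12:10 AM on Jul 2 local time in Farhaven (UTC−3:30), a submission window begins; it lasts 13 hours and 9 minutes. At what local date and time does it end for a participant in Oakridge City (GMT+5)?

9:49 PM on July 2

Convert start to UTC: 12:10 AM + 3:30 = 3:40 AM UTC on Jul 2.
Add 13 hours and 9 minutes duration → 4:49 PM UTC.
Oakridge City is UTC+5:00, so local end time = 4:49 PM + 5:00 = 9:49 PM on Jul 2.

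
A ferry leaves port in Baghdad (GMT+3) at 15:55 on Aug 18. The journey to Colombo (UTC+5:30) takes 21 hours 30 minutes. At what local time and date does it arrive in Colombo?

15:55 on August 19

Colombo is 2:30 ahead of Baghdad.
After 21 hours 30 minutes it is 13:25 (Aug 19) in Baghdad.
Shift by the zone difference: 13:25 + 2:30 = 15:55 on Aug 19 in Colombo.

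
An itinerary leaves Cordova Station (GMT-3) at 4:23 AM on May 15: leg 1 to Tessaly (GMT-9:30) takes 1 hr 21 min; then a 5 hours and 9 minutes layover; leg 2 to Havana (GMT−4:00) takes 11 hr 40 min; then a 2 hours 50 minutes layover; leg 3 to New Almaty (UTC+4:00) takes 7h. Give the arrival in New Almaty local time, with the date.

3:23 PM on May 16

Convert departure to UTC: 4:23 AM + 3:00 = 7:23 AM UTC on May 15.
Add 1 hour 21 minutes leg 1 → 8:44 AM UTC.
Add 5 hours 9 minutes layover in Tessaly → 1:53 PM UTC.
Add 11 hours and 40 minutes leg 2 → 1:33 AM UTC (May 16).
Add 2 hours and 50 minutes layover in Havana → 4:23 AM UTC.
Add 7 hours leg 3 → 11:23 AM UTC.
New Almaty is UTC+4:00, so local arrival = 11:23 AM + 4:00 = 3:23 PM on May 16.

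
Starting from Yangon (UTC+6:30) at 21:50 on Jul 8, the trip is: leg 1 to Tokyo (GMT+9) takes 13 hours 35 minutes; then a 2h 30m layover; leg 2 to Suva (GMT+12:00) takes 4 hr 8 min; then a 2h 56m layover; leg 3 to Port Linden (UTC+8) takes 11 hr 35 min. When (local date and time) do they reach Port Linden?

10:04 on July 10

Convert departure to UTC: 21:50 − 6:30 = 15:20 UTC on Jul 8.
Add 13 hours 35 minutes leg 1 → 04:55 UTC (Jul 9).
Add 2 hours and 30 minutes layover in Tokyo → 07:25 UTC.
Add 4 hours and 8 minutes leg 2 → 11:33 UTC.
Add 2 hours 56 minutes layover in Suva → 14:29 UTC.
Add 11 hours 35 minutes leg 3 → 02:04 UTC (Jul 10).
Port Linden is UTC+8:00, so local arrival = 02:04 + 8:00 = 10:04 on Jul 10.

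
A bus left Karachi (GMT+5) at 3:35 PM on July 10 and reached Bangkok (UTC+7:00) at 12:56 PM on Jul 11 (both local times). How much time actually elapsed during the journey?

Departure in UTC: 3:35 PM − 5:00 = 10:35 AM on Jul 10.
Arrival in UTC: 12:56 PM − 7:00 = 5:56 AM on Jul 11.
Elapsed = 5:56 AM − 10:35 AM (+1 day) = 19 hours 21 minutes.

19 hours 21 minutes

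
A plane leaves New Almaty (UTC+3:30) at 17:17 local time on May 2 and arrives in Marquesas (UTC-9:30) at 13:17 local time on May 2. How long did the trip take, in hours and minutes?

Departure in UTC: 17:17 − 3:30 = 13:47 on May 2.
Arrival in UTC: 13:17 + 9:30 = 22:47 on May 2.
Elapsed = 22:47 − 13:47 = 9 hours.

9 hours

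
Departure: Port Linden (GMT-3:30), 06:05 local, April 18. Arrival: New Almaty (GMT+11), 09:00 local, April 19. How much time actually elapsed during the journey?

Departure in UTC: 06:05 + 3:30 = 09:35 on Apr 18.
Arrival in UTC: 09:00 − 11:00 = 22:00 on Apr 18.
Elapsed = 22:00 − 09:35 = 12 hours 25 minutes.

12 hours 25 minutes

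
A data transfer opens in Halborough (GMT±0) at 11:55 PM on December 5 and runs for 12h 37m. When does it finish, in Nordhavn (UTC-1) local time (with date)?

Nordhavn is 1:00 behind Halborough.
After 12 hours and 37 minutes it is 12:32 PM (Dec 6) in Halborough.
Shift by the zone difference: 12:32 PM − 1:00 = 11:32 AM on Dec 6 in Nordhavn.

11:32 AM on Dec 6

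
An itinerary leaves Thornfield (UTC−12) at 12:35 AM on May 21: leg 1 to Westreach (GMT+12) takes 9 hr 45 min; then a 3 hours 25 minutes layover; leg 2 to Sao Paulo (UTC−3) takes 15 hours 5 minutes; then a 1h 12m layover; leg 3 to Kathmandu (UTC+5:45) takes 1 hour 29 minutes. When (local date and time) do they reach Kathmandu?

1:16 AM on May 23

Convert departure to UTC: 12:35 AM + 12:00 = 12:35 PM UTC on May 21.
Add 9 hours 45 minutes leg 1 → 10:20 PM UTC.
Add 3 hours and 25 minutes layover in Westreach → 1:45 AM UTC (May 22).
Add 15 hours and 5 minutes leg 2 → 4:50 PM UTC.
Add 1 hour 12 minutes layover in Sao Paulo → 6:02 PM UTC.
Add 1 hour and 29 minutes leg 3 → 7:31 PM UTC.
Kathmandu is UTC+5:45, so local arrival = 7:31 PM + 5:45 = 1:16 AM on May 23.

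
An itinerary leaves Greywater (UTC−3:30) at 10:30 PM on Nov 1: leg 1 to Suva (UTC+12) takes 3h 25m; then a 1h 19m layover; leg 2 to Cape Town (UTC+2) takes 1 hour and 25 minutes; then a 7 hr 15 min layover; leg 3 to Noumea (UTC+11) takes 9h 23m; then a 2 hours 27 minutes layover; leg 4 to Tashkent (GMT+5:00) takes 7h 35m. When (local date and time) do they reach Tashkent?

Convert departure to UTC: 10:30 PM + 3:30 = 2:00 AM UTC on Nov 2.
Add 3 hours 25 minutes leg 1 → 5:25 AM UTC.
Add 1 hour 19 minutes layover in Suva → 6:44 AM UTC.
Add 1 hour and 25 minutes leg 2 → 8:09 AM UTC.
Add 7 hours 15 minutes layover in Cape Town → 3:24 PM UTC.
Add 9 hours and 23 minutes leg 3 → 12:47 AM UTC (Nov 3).
Add 2 hours and 27 minutes layover in Noumea → 3:14 AM UTC.
Add 7 hours 35 minutes leg 4 → 10:49 AM UTC.
Tashkent is UTC+5:00, so local arrival = 10:49 AM + 5:00 = 3:49 PM on Nov 3.

3:49 PM on November 3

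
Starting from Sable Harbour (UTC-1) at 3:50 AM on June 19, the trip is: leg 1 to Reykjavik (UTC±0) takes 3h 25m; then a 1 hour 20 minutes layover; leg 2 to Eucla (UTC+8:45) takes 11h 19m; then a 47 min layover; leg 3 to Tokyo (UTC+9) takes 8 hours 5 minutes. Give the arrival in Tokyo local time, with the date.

2:46 PM on June 20

Convert departure to UTC: 3:50 AM + 1:00 = 4:50 AM UTC on Jun 19.
Add 3 hours 25 minutes leg 1 → 8:15 AM UTC.
Add 1 hour and 20 minutes layover in Reykjavik → 9:35 AM UTC.
Add 11 hours 19 minutes leg 2 → 8:54 PM UTC.
Add 47 minutes layover in Eucla → 9:41 PM UTC.
Add 8 hours and 5 minutes leg 3 → 5:46 AM UTC (Jun 20).
Tokyo is UTC+9:00, so local arrival = 5:46 AM + 9:00 = 2:46 PM on Jun 20.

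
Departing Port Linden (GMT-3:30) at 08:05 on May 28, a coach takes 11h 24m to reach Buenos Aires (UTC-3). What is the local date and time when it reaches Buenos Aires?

19:59 on May 28

Convert departure to UTC: 08:05 + 3:30 = 11:35 UTC on May 28.
Add 11 hours and 24 minutes travel time → 22:59 UTC.
Buenos Aires is UTC−3:00, so local arrival = 22:59 − 3:00 = 19:59 on May 28.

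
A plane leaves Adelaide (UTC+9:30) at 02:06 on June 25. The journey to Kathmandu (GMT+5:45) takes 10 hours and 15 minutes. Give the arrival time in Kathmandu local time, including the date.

08:36 on Jun 25

Convert departure to UTC: 02:06 − 9:30 = 16:36 UTC on Jun 24.
Add 10 hours and 15 minutes travel time → 02:51 UTC (Jun 25).
Kathmandu is UTC+5:45, so local arrival = 02:51 + 5:45 = 08:36 on Jun 25.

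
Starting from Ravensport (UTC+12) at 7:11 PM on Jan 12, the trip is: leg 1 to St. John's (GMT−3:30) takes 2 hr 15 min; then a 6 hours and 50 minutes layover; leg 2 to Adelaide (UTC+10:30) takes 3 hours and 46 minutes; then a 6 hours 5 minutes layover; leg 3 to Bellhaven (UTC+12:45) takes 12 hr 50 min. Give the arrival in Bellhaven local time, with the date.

3:42 AM on January 14

Convert departure to UTC: 7:11 PM − 12:00 = 7:11 AM UTC on Jan 12.
Add 2 hours 15 minutes leg 1 → 9:26 AM UTC.
Add 6 hours 50 minutes layover in St. John's → 4:16 PM UTC.
Add 3 hours and 46 minutes leg 2 → 8:02 PM UTC.
Add 6 hours and 5 minutes layover in Adelaide → 2:07 AM UTC (Jan 13).
Add 12 hours and 50 minutes leg 3 → 2:57 PM UTC.
Bellhaven is UTC+12:45, so local arrival = 2:57 PM + 12:45 = 3:42 AM on Jan 14.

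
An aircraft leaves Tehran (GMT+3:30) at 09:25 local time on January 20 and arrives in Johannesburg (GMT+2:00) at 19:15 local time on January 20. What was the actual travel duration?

11 hours 20 minutes

Departure in UTC: 09:25 − 3:30 = 05:55 on Jan 20.
Arrival in UTC: 19:15 − 2:00 = 17:15 on Jan 20.
Elapsed = 17:15 − 05:55 = 11 hours 20 minutes.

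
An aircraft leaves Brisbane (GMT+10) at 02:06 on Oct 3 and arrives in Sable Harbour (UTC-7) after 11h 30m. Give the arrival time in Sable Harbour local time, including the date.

20:36 on Oct 2

Convert departure to UTC: 02:06 − 10:00 = 16:06 UTC on Oct 2.
Add 11 hours and 30 minutes travel time → 03:36 UTC (Oct 3).
Sable Harbour is UTC−7:00, so local arrival = 03:36 − 7:00 = 20:36 on Oct 2.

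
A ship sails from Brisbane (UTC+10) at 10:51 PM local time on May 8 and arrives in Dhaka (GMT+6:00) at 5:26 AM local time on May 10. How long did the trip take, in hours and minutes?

34 hours 35 minutes

Departure in UTC: 10:51 PM − 10:00 = 12:51 PM on May 8.
Arrival in UTC: 5:26 AM − 6:00 = 11:26 PM on May 9.
Elapsed = 11:26 PM − 12:51 PM (+1 day) = 34 hours 35 minutes.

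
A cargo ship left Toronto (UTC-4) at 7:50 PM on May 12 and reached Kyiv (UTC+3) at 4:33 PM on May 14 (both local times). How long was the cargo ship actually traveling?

Departure in UTC: 7:50 PM + 4:00 = 11:50 PM on May 12.
Arrival in UTC: 4:33 PM − 3:00 = 1:33 PM on May 14.
Elapsed = 1:33 PM − 11:50 PM (+2 days) = 37 hours 43 minutes.

37 hours 43 minutes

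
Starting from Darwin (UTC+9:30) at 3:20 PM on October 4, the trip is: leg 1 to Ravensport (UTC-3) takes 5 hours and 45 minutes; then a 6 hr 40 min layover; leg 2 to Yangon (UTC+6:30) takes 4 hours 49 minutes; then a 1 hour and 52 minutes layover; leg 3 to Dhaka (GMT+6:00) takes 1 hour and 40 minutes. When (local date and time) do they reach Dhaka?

Convert departure to UTC: 3:20 PM − 9:30 = 5:50 AM UTC on Oct 4.
Add 5 hours 45 minutes leg 1 → 11:35 AM UTC.
Add 6 hours 40 minutes layover in Ravensport → 6:15 PM UTC.
Add 4 hours and 49 minutes leg 2 → 11:04 PM UTC.
Add 1 hour and 52 minutes layover in Yangon → 12:56 AM UTC (Oct 5).
Add 1 hour 40 minutes leg 3 → 2:36 AM UTC.
Dhaka is UTC+6:00, so local arrival = 2:36 AM + 6:00 = 8:36 AM on Oct 5.

8:36 AM on October 5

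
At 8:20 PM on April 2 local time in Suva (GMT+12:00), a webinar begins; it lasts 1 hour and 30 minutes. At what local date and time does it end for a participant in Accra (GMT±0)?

9:50 AM on April 2

Accra is 12:00 behind Suva.
After 1 hour 30 minutes it is 9:50 PM in Suva.
Shift by the zone difference: 9:50 PM − 12:00 = 9:50 AM on Apr 2 in Accra.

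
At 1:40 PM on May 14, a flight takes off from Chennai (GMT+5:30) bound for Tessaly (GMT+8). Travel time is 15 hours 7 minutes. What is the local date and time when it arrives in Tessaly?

Convert departure to UTC: 1:40 PM − 5:30 = 8:10 AM UTC on May 14.
Add 15 hours and 7 minutes travel time → 11:17 PM UTC.
Tessaly is UTC+8:00, so local arrival = 11:17 PM + 8:00 = 7:17 AM on May 15.

7:17 AM on May 15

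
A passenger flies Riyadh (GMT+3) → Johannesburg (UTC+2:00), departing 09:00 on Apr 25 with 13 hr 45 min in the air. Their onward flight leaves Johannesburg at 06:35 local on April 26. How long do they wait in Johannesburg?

8 hours 50 minutes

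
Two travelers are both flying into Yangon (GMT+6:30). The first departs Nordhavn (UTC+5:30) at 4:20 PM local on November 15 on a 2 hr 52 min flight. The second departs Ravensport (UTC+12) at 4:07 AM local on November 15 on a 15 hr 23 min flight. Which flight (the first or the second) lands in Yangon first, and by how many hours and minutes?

Flight 1 in UTC: 4:20 PM − 5:30 = 10:50 AM on Nov 15.
+2 hours 52 minutes → arrive 1:42 PM UTC on Nov 15.
Flight 2 in UTC: 4:07 AM − 12:00 = 4:07 PM on Nov 14.
+15 hours 23 minutes → arrive 7:30 AM UTC on Nov 15.
Flight 2 lands earlier by 6 hours 12 minutes.

the second, by 6 hours 12 minutes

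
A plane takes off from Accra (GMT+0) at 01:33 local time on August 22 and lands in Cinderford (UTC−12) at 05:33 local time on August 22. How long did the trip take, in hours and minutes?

Departure is already UTC: 01:33 on Aug 22.
Arrival in UTC: 05:33 + 12:00 = 17:33 on Aug 22.
Elapsed = 17:33 − 01:33 = 16 hours.

16 hours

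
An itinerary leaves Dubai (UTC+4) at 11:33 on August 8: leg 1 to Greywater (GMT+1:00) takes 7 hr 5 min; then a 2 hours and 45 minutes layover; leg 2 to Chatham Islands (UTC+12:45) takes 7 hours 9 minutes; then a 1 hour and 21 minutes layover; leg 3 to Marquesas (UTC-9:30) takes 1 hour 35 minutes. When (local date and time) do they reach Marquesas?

Convert departure to UTC: 11:33 − 4:00 = 07:33 UTC on Aug 8.
Add 7 hours and 5 minutes leg 1 → 14:38 UTC.
Add 2 hours and 45 minutes layover in Greywater → 17:23 UTC.
Add 7 hours 9 minutes leg 2 → 00:32 UTC (Aug 9).
Add 1 hour 21 minutes layover in Chatham Islands → 01:53 UTC.
Add 1 hour and 35 minutes leg 3 → 03:28 UTC.
Marquesas is UTC−9:30, so local arrival = 03:28 − 9:30 = 17:58 on Aug 8.

17:58 on August 8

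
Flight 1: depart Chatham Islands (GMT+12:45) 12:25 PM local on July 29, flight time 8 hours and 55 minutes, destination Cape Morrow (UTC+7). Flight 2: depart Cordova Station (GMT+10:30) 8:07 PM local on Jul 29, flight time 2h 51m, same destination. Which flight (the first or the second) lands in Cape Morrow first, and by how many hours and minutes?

Flight 1 in UTC: 12:25 PM − 12:45 = 11:40 PM on Jul 28.
+8 hours and 55 minutes → arrive 8:35 AM UTC on Jul 29.
Flight 2 in UTC: 8:07 PM − 10:30 = 9:37 AM on Jul 29.
+2 hours 51 minutes → arrive 12:28 PM UTC on Jul 29.
Flight 1 lands earlier by 3 hours 53 minutes.

the first, by 3 hours 53 minutes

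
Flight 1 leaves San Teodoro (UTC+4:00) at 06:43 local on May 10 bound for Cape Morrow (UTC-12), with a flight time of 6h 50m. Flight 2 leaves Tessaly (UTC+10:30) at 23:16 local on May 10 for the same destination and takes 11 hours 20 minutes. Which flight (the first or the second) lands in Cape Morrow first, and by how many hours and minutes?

the first, by 14 hours 33 minutes

Flight 1 in UTC: 06:43 − 4:00 = 02:43 on May 10.
+6 hours and 50 minutes → arrive 09:33 UTC on May 10.
Flight 2 in UTC: 23:16 − 10:30 = 12:46 on May 10.
+11 hours and 20 minutes → arrive 00:06 UTC on May 11.
Flight 1 lands earlier by 14 hours 33 minutes.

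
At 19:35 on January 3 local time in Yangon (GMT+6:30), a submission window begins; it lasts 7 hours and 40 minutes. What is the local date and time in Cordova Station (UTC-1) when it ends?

Cordova Station is 7:30 behind Yangon.
After 7 hours 40 minutes it is 03:15 (Jan 4) in Yangon.
Shift by the zone difference: 03:15 − 7:30 = 19:45 on Jan 3 in Cordova Station.

19:45 on January 3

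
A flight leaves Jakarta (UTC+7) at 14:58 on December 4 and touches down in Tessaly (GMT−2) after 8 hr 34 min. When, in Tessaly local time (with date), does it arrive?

14:32 on December 4

Convert departure to UTC: 14:58 − 7:00 = 07:58 UTC on Dec 4.
Add 8 hours and 34 minutes travel time → 16:32 UTC.
Tessaly is UTC−2:00, so local arrival = 16:32 − 2:00 = 14:32 on Dec 4.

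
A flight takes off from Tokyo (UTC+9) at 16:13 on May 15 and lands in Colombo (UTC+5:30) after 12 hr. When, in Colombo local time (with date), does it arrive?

Convert departure to UTC: 16:13 − 9:00 = 07:13 UTC on May 15.
Add 12 hours travel time → 19:13 UTC.
Colombo is UTC+5:30, so local arrival = 19:13 + 5:30 = 00:43 on May 16.

00:43 on May 16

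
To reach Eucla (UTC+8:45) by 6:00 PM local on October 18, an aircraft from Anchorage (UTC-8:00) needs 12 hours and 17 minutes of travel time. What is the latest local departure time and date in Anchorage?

12:58 PM on October 17

Target arrival in UTC: 6:00 PM − 8:45 = 9:15 AM on Oct 18.
Subtract 12 hours and 17 minutes → departure 8:58 PM UTC on Oct 17.
Anchorage is UTC−8:00: 8:58 PM − 8:00 = 12:58 PM on Oct 17.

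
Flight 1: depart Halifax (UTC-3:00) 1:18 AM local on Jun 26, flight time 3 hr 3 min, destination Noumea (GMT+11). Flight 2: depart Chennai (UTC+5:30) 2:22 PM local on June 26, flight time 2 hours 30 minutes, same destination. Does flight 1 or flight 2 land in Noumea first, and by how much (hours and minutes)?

the first, by 4 hours 1 minute

Flight 1 in UTC: 1:18 AM + 3:00 = 4:18 AM on Jun 26.
+3 hours 3 minutes → arrive 7:21 AM UTC on Jun 26.
Flight 2 in UTC: 2:22 PM − 5:30 = 8:52 AM on Jun 26.
+2 hours and 30 minutes → arrive 11:22 AM UTC on Jun 26.
Flight 1 lands earlier by 4 hours 1 minute.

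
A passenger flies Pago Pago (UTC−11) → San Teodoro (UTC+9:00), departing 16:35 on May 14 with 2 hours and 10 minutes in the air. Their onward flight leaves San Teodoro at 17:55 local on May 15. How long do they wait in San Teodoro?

3 hours 10 minutes

Convert departure to UTC: 16:35 + 11:00 = 03:35 UTC on May 15.
Add 2 hours 10 minutes flight time → 05:45 UTC.
San Teodoro is UTC+9:00, so local arrival = 05:45 + 9:00 = 14:45 on May 15.
Layover = 17:55 − 14:45 = 3 hours 10 minutes.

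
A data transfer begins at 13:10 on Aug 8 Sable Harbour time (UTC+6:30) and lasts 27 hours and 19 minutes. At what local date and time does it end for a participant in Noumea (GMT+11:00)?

20:59 on Aug 9

Convert start to UTC: 13:10 − 6:30 = 06:40 UTC on Aug 8.
Add 27 hours and 19 minutes duration → 09:59 UTC (Aug 9).
Noumea is UTC+11:00, so local end time = 09:59 + 11:00 = 20:59 on Aug 9.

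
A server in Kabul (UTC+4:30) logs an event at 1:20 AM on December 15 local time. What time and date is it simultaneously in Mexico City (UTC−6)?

2:50 PM on Dec 14

Mexico City is 10:30 behind Kabul.
Shift by the zone difference: 1:20 AM − 10:30 = 2:50 PM on Dec 14 in Mexico City.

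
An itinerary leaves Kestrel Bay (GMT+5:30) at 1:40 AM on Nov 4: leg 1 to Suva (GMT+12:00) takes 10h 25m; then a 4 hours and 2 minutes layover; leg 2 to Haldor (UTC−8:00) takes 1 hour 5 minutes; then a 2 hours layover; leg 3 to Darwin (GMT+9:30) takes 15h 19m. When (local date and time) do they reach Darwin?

Convert departure to UTC: 1:40 AM − 5:30 = 8:10 PM UTC on Nov 3.
Add 10 hours 25 minutes leg 1 → 6:35 AM UTC (Nov 4).
Add 4 hours and 2 minutes layover in Suva → 10:37 AM UTC.
Add 1 hour and 5 minutes leg 2 → 11:42 AM UTC.
Add 2 hours layover in Haldor → 1:42 PM UTC.
Add 15 hours 19 minutes leg 3 → 5:01 AM UTC (Nov 5).
Darwin is UTC+9:30, so local arrival = 5:01 AM + 9:30 = 2:31 PM on Nov 5.

2:31 PM on November 5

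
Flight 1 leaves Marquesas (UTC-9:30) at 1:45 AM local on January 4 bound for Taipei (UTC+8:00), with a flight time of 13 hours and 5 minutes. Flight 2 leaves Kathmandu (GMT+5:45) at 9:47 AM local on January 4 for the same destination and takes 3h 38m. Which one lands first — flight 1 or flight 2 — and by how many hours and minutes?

the second, by 16 hours 40 minutes

Flight 1 in UTC: 1:45 AM + 9:30 = 11:15 AM on Jan 4.
+13 hours 5 minutes → arrive 12:20 AM UTC on Jan 5.
Flight 2 in UTC: 9:47 AM − 5:45 = 4:02 AM on Jan 4.
+3 hours 38 minutes → arrive 7:40 AM UTC on Jan 4.
Flight 2 lands earlier by 16 hours 40 minutes.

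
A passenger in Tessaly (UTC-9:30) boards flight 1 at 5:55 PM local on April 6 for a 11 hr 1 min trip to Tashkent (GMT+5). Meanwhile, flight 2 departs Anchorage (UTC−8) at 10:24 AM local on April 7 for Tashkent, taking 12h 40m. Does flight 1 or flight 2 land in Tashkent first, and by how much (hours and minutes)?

Flight 1 in UTC: 5:55 PM + 9:30 = 3:25 AM on Apr 7.
+11 hours and 1 minute → arrive 2:26 PM UTC on Apr 7.
Flight 2 in UTC: 10:24 AM + 8:00 = 6:24 PM on Apr 7.
+12 hours 40 minutes → arrive 7:04 AM UTC on Apr 8.
Flight 1 lands earlier by 16 hours 38 minutes.

the first, by 16 hours 38 minutes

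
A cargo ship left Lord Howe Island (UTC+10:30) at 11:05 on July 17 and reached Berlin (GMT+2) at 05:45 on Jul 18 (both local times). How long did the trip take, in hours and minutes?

Departure in UTC: 11:05 − 10:30 = 00:35 on Jul 17.
Arrival in UTC: 05:45 − 2:00 = 03:45 on Jul 18.
Elapsed = 03:45 − 00:35 (+1 day) = 27 hours 10 minutes.

27 hours 10 minutes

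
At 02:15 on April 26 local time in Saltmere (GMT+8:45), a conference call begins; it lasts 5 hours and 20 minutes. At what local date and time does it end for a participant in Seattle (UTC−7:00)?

Seattle is 15:45 behind Saltmere.
After 5 hours 20 minutes it is 07:35 in Saltmere.
Shift by the zone difference: 07:35 − 15:45 = 15:50 on Apr 25 in Seattle.

15:50 on April 25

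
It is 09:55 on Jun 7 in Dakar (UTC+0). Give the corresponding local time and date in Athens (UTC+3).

12:55 on Jun 7

Dakar is UTC+0 so that is 09:55 UTC.
Athens is UTC+3:00: 09:55 + 3:00 = 12:55 on Jun 7.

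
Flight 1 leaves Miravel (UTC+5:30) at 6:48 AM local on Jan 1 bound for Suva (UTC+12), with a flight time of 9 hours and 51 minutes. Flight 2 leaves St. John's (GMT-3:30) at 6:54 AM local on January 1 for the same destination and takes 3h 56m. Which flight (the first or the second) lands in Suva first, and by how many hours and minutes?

the first, by 3 hours 11 minutes

Flight 1 in UTC: 6:48 AM − 5:30 = 1:18 AM on Jan 1.
+9 hours 51 minutes → arrive 11:09 AM UTC on Jan 1.
Flight 2 in UTC: 6:54 AM + 3:30 = 10:24 AM on Jan 1.
+3 hours and 56 minutes → arrive 2:20 PM UTC on Jan 1.
Flight 1 lands earlier by 3 hours 11 minutes.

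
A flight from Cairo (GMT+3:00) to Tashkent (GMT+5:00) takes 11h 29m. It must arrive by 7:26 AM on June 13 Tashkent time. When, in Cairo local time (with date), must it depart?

5:57 PM on Jun 12

Target arrival in UTC: 7:26 AM − 5:00 = 2:26 AM on Jun 13.
Subtract 11 hours 29 minutes → departure 2:57 PM UTC on Jun 12.
Cairo is UTC+3:00: 2:57 PM + 3:00 = 5:57 PM on Jun 12.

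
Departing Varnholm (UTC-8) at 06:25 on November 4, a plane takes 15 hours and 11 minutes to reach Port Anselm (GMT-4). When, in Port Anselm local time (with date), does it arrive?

01:36 on November 5

Port Anselm is 4:00 ahead of Varnholm.
After 15 hours and 11 minutes it is 21:36 in Varnholm.
Shift by the zone difference: 21:36 + 4:00 = 01:36 on Nov 5 in Port Anselm.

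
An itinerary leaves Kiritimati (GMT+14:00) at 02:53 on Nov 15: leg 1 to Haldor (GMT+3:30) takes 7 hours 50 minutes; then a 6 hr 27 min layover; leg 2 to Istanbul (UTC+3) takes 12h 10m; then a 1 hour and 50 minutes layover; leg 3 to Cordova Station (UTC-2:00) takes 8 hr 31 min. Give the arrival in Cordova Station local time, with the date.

23:41 on Nov 15

Convert departure to UTC: 02:53 − 14:00 = 12:53 UTC on Nov 14.
Add 7 hours and 50 minutes leg 1 → 20:43 UTC.
Add 6 hours 27 minutes layover in Haldor → 03:10 UTC (Nov 15).
Add 12 hours 10 minutes leg 2 → 15:20 UTC.
Add 1 hour 50 minutes layover in Istanbul → 17:10 UTC.
Add 8 hours and 31 minutes leg 3 → 01:41 UTC (Nov 16).
Cordova Station is UTC−2:00, so local arrival = 01:41 − 2:00 = 23:41 on Nov 15.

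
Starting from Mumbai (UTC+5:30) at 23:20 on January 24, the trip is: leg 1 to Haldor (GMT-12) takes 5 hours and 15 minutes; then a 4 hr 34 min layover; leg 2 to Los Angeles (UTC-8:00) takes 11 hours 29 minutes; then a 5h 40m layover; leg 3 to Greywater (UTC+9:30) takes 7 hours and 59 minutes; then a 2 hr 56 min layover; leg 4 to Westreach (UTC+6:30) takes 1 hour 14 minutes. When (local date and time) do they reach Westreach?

Convert departure to UTC: 23:20 − 5:30 = 17:50 UTC on Jan 24.
Add 5 hours and 15 minutes leg 1 → 23:05 UTC.
Add 4 hours and 34 minutes layover in Haldor → 03:39 UTC (Jan 25).
Add 11 hours 29 minutes leg 2 → 15:08 UTC.
Add 5 hours and 40 minutes layover in Los Angeles → 20:48 UTC.
Add 7 hours and 59 minutes leg 3 → 04:47 UTC (Jan 26).
Add 2 hours 56 minutes layover in Greywater → 07:43 UTC.
Add 1 hour 14 minutes leg 4 → 08:57 UTC.
Westreach is UTC+6:30, so local arrival = 08:57 + 6:30 = 15:27 on Jan 26.

15:27 on January 26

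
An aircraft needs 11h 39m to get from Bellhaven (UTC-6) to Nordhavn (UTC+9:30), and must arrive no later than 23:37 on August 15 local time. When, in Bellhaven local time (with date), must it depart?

20:28 on August 14

Target arrival in UTC: 23:37 − 9:30 = 14:07 on Aug 15.
Subtract 11 hours 39 minutes → departure 02:28 UTC on Aug 15.
Bellhaven is UTC−6:00: 02:28 − 6:00 = 20:28 on Aug 14.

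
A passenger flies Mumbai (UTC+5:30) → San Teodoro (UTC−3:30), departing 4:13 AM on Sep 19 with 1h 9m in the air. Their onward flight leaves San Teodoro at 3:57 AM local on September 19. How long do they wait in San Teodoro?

7 hours 35 minutes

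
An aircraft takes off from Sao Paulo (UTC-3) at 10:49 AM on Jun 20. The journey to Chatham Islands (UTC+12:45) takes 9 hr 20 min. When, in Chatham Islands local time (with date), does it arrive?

11:54 AM on June 21

Chatham Islands is 15:45 ahead of Sao Paulo.
After 9 hours 20 minutes it is 8:09 PM in Sao Paulo.
Shift by the zone difference: 8:09 PM + 15:45 = 11:54 AM on Jun 21 in Chatham Islands.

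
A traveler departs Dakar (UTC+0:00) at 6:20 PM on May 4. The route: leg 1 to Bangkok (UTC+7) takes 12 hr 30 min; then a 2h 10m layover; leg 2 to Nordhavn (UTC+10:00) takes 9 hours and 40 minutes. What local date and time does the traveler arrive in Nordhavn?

4:40 AM on May 6

Dakar is at UTC+0, so departure is already 6:20 PM UTC on May 4.
Add 12 hours 30 minutes leg 1 → 6:50 AM UTC (May 5).
Add 2 hours 10 minutes layover in Bangkok → 9:00 AM UTC.
Add 9 hours 40 minutes leg 2 → 6:40 PM UTC.
Nordhavn is UTC+10:00, so local arrival = 6:40 PM + 10:00 = 4:40 AM on May 6.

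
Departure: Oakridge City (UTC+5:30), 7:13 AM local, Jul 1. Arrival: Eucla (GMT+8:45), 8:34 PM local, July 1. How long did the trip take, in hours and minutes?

Departure in UTC: 7:13 AM − 5:30 = 1:43 AM on Jul 1.
Arrival in UTC: 8:34 PM − 8:45 = 11:49 AM on Jul 1.
Elapsed = 11:49 AM − 1:43 AM = 10 hours 6 minutes.

10 hours 6 minutes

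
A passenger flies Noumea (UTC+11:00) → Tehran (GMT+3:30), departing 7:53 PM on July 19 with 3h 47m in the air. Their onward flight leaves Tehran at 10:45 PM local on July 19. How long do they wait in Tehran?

6 hours 35 minutes

Convert departure to UTC: 7:53 PM − 11:00 = 8:53 AM UTC on Jul 19.
Add 3 hours and 47 minutes flight time → 12:40 PM UTC.
Tehran is UTC+3:30, so local arrival = 12:40 PM + 3:30 = 4:10 PM on Jul 19.
Layover = 10:45 PM − 4:10 PM = 6 hours 35 minutes.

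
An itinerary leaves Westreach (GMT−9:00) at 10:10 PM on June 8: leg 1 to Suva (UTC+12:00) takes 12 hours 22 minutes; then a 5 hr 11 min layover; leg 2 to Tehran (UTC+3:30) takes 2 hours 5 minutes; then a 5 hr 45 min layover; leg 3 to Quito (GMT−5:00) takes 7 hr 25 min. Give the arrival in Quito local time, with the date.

Convert departure to UTC: 10:10 PM + 9:00 = 7:10 AM UTC on Jun 9.
Add 12 hours 22 minutes leg 1 → 7:32 PM UTC.
Add 5 hours and 11 minutes layover in Suva → 12:43 AM UTC (Jun 10).
Add 2 hours and 5 minutes leg 2 → 2:48 AM UTC.
Add 5 hours 45 minutes layover in Tehran → 8:33 AM UTC.
Add 7 hours 25 minutes leg 3 → 3:58 PM UTC.
Quito is UTC−5:00, so local arrival = 3:58 PM − 5:00 = 10:58 AM on Jun 10.

10:58 AM on Jun 10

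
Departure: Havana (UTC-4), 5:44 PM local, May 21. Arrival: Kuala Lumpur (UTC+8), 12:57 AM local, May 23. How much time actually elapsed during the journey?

19 hours 13 minutes

Departure in UTC: 5:44 PM + 4:00 = 9:44 PM on May 21.
Arrival in UTC: 12:57 AM − 8:00 = 4:57 PM on May 22.
Elapsed = 4:57 PM − 9:44 PM (+1 day) = 19 hours 13 minutes.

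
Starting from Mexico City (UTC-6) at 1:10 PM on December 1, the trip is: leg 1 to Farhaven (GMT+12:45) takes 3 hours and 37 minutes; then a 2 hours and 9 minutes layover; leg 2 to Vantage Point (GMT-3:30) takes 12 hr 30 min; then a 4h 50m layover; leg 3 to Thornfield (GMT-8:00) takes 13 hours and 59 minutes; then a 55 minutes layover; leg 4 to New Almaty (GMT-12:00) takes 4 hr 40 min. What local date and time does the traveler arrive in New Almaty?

1:50 AM on Dec 3

Convert departure to UTC: 1:10 PM + 6:00 = 7:10 PM UTC on Dec 1.
Add 3 hours 37 minutes leg 1 → 10:47 PM UTC.
Add 2 hours and 9 minutes layover in Farhaven → 12:56 AM UTC (Dec 2).
Add 12 hours 30 minutes leg 2 → 1:26 PM UTC.
Add 4 hours 50 minutes layover in Vantage Point → 6:16 PM UTC.
Add 13 hours and 59 minutes leg 3 → 8:15 AM UTC (Dec 3).
Add 55 minutes layover in Thornfield → 9:10 AM UTC.
Add 4 hours and 40 minutes leg 4 → 1:50 PM UTC.
New Almaty is UTC−12:00, so local arrival = 1:50 PM − 12:00 = 1:50 AM on Dec 3.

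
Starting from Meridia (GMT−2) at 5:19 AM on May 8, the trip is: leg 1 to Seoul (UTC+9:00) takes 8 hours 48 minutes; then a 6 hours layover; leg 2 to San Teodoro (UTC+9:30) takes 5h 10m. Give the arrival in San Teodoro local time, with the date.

12:47 PM on May 9

Convert departure to UTC: 5:19 AM + 2:00 = 7:19 AM UTC on May 8.
Add 8 hours 48 minutes leg 1 → 4:07 PM UTC.
Add 6 hours layover in Seoul → 10:07 PM UTC.
Add 5 hours and 10 minutes leg 2 → 3:17 AM UTC (May 9).
San Teodoro is UTC+9:30, so local arrival = 3:17 AM + 9:30 = 12:47 PM on May 9.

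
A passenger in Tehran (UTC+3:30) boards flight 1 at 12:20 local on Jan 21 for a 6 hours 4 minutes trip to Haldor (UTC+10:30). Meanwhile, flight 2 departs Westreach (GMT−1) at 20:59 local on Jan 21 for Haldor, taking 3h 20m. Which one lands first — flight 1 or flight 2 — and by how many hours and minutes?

Flight 1 in UTC: 12:20 − 3:30 = 08:50 on Jan 21.
+6 hours 4 minutes → arrive 14:54 UTC on Jan 21.
Flight 2 in UTC: 20:59 + 1:00 = 21:59 on Jan 21.
+3 hours 20 minutes → arrive 01:19 UTC on Jan 22.
Flight 1 lands earlier by 10 hours 25 minutes.

the first, by 10 hours 25 minutes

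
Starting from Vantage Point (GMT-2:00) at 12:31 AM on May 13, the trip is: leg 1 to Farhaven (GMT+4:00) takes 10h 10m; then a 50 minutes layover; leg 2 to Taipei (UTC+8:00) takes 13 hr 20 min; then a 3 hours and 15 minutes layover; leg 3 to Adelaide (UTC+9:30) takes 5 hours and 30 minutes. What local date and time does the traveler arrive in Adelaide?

9:06 PM on May 14

Convert departure to UTC: 12:31 AM + 2:00 = 2:31 AM UTC on May 13.
Add 10 hours and 10 minutes leg 1 → 12:41 PM UTC.
Add 50 minutes layover in Farhaven → 1:31 PM UTC.
Add 13 hours and 20 minutes leg 2 → 2:51 AM UTC (May 14).
Add 3 hours 15 minutes layover in Taipei → 6:06 AM UTC.
Add 5 hours 30 minutes leg 3 → 11:36 AM UTC.
Adelaide is UTC+9:30, so local arrival = 11:36 AM + 9:30 = 9:06 PM on May 14.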